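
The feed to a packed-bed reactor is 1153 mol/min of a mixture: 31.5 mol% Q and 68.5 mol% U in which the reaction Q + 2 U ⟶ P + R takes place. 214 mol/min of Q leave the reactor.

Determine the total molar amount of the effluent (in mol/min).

1000 mol/min

For Q: n = n₀ − 1ξ → 214 = 363.2 − 1ξ, giving ξ = 149.2 mol/min.
Outlet amounts (n = n₀ + ν ξ):
  Q: 363.2 − 1(149.2) = 214
  U: 789.8 − 2(149.2) = 491.4
  P: 0 + 1(149.2) = 149.2
  R: 0 + 1(149.2) = 149.2
Total out = 214 + 491.4 + 149.2 + 149.2 = 1004 mol/min.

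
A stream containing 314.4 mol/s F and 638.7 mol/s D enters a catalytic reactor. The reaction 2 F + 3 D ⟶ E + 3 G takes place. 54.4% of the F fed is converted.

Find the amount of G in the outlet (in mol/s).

F reacted = 0.544 × 314.4 = 171 mol/s; ν_F = −2, so ξ = 171/2 = 85.52 mol/s.
Outlet amounts (n = n₀ + ν ξ):
  F: 314.4 − 2(85.52) = 143.4
  D: 638.7 − 3(85.52) = 382.1
  E: 0 + 1(85.52) = 85.52
  G: 0 + 3(85.52) = 256.6

257 mol/s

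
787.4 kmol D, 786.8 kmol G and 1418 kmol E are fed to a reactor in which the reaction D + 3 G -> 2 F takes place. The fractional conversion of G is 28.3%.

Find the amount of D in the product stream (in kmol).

G reacted = 0.283 × 786.8 = 222.7 kmol; ν_G = −3, so ξ = 222.7/3 = 74.22 kmol.
Outlet amounts (n = n₀ + ν ξ):
  D: 787.4 − 1(74.22) = 713.2
  G: 786.8 − 3(74.22) = 564.1
  F: 0 + 2(74.22) = 148.4
  E: 1418 (inert)

713 kmol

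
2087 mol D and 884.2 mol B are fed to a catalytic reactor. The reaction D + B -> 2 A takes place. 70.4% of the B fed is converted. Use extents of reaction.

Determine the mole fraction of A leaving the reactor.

B reacted = 0.704 × 884.2 = 622.5 mol; ν_B = −1, so ξ = 622.5/1 = 622.5 mol.
Outlet amounts (n = n₀ + ν ξ):
  D: 2087 − 1(622.5) = 1465
  B: 884.2 − 1(622.5) = 261.7
  A: 0 + 2(622.5) = 1245
Total out = 2971 mol; y_A = 1245 / 2971 = 0.419.

0.419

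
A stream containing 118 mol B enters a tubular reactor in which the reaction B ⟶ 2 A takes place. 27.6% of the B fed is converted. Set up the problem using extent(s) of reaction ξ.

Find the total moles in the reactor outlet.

151 mol

B reacted = 0.276 × 118 = 32.57 mol; ν_B = −1, so ξ = 32.57/1 = 32.57 mol.
Outlet amounts (n = n₀ + ν ξ):
  B: 118 − 1(32.57) = 85.43
  A: 0 + 2(32.57) = 65.14
Total out = 85.43 + 65.14 = 150.6 mol.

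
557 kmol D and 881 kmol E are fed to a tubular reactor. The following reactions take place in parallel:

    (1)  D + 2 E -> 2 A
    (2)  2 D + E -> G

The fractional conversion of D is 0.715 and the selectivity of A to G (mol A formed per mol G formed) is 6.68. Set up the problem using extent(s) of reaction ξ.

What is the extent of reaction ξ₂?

ξ₂ = 74.6 kmol

Conversion of D: D consumed = 0.715 × 557 = 398.3 kmol = 1ξ₁ + 2ξ₂.
Selectivity: 2ξ₁ / (1ξ₂) = 6.68 → ξ₁ = 3.34 ξ₂.
Substitute: (1·3.34 + 2) ξ₂ = 398.3 → ξ₂ = 74.58 kmol, ξ₁ = 249.1 kmol.
Outlet amounts (n = n₀ + Σ ν·ξ):
  D: 557 − 1(249.1) − 2(74.58) = 158.7
  E: 881 − 2(249.1) − 1(74.58) = 308.2
  A: 0 + 2(249.1) = 498.2
  G: 0 + 1(74.58) = 74.58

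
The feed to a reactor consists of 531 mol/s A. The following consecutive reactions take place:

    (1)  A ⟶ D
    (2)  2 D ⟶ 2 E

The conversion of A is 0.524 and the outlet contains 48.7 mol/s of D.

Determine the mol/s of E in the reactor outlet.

230 mol/s

Conversion of A: A consumed = 1ξ₁ = 0.524 × 531 → ξ₁ = 278.2 mol/s.
D balance: n_D = 0 + 1ξ₁ − 2ξ₂ = 48.7 → ξ₂ = (1·278.2 − 48.7)/2 = 114.8 mol/s.
Outlet amounts (n = n₀ + Σ ν·ξ):
  A: 531 − 1(278.2) = 252.8
  D: 0 + 1(278.2) − 2(114.8) = 48.7
  E: 0 + 2(114.8) = 229.5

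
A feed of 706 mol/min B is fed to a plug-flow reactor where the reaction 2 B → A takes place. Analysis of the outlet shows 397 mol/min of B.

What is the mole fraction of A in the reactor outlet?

0.28

For B: n = n₀ − 2ξ → 397 = 706 − 2ξ, giving ξ = 154.5 mol/min.
Outlet amounts (n = n₀ + ν ξ):
  B: 706 − 2(154.5) = 397
  A: 0 + 1(154.5) = 154.5
Total out = 551.5 mol/min; y_A = 154.5 / 551.5 = 0.2801.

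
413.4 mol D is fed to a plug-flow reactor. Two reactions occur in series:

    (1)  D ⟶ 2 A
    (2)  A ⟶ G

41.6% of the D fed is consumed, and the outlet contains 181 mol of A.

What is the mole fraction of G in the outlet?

0.278

Conversion of D: D consumed = 1ξ₁ = 0.416 × 413.4 → ξ₁ = 172 mol.
A balance: n_A = 0 + 2ξ₁ − 1ξ₂ = 181 → ξ₂ = (2·172 − 181)/1 = 162.9 mol.
Outlet amounts (n = n₀ + Σ ν·ξ):
  D: 413.4 − 1(172) = 241.4
  A: 0 + 2(172) − 1(162.9) = 181
  G: 0 + 1(162.9) = 162.9
Total out = 585.4 mol; y_G = 162.9 / 585.4 = 0.2784.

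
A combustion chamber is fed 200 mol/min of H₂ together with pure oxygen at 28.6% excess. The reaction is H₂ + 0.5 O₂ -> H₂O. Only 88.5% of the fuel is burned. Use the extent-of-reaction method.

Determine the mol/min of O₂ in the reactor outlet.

40.1 mol/min

Stoichiometric O₂ = 0.5 × 200 = 100 mol/min; O₂ fed = 100 × 1.286 = 128.6 mol/min.
Fuel reacted = 0.885 × 200 → ξ = 177 mol/min.
Outlet (n = n₀ + ν ξ):
  H₂: 200 − 1(177) = 23
  O₂: 128.6 − 0.5(177) = 40.1
  H₂O: 0 + 1(177) = 177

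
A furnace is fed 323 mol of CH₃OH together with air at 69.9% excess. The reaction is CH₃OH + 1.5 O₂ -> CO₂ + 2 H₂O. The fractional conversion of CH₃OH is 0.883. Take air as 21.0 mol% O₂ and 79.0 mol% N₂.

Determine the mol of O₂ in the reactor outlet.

395 mol

Stoichiometric O₂ = 1.5 × 323 = 484.5 mol; O₂ fed = 484.5 × 1.699 = 823.2 mol.
N₂ fed = 823.2 × 79/21 = 3097 mol.
Fuel reacted = 0.883 × 323 → ξ = 285.2 mol.
Outlet (n = n₀ + ν ξ):
  CH₃OH: 323 − 1(285.2) = 37.79
  O₂: 823.2 − 1.5(285.2) = 395.4
  N₂: 3097 (inert)
  CO₂: 0 + 1(285.2) = 285.2
  H₂O: 0 + 2(285.2) = 570.4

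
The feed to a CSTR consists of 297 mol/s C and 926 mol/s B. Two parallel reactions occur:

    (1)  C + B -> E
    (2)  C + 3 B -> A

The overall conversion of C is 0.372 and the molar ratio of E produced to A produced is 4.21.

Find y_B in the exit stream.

0.722

Conversion of C: C consumed = 0.372 × 297 = 110.5 mol/s = 1ξ₁ + 1ξ₂.
Selectivity: 1ξ₁ / (1ξ₂) = 4.21 → ξ₁ = 4.21 ξ₂.
Substitute: (1·4.21 + 1) ξ₂ = 110.5 → ξ₂ = 21.21 mol/s, ξ₁ = 89.28 mol/s.
Outlet amounts (n = n₀ + Σ ν·ξ):
  C: 297 − 1(89.28) − 1(21.21) = 186.5
  B: 926 − 1(89.28) − 3(21.21) = 773.1
  E: 0 + 1(89.28) = 89.28
  A: 0 + 1(21.21) = 21.21
Total out = 1070 mol/s; y_B = 773.1 / 1070 = 0.7225.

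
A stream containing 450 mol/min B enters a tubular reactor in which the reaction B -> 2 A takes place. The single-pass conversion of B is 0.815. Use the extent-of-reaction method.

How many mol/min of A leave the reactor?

B reacted = 0.815 × 450 = 366.8 mol/min; ν_B = −1, so ξ = 366.8/1 = 366.8 mol/min.
Outlet amounts (n = n₀ + ν ξ):
  B: 450 − 1(366.8) = 83.25
  A: 0 + 2(366.8) = 733.5

734 mol/min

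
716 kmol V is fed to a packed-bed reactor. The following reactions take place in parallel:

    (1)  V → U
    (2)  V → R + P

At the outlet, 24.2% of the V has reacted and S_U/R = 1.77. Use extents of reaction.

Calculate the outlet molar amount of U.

Conversion of V: V consumed = 0.242 × 716 = 173.3 kmol = 1ξ₁ + 1ξ₂.
Selectivity: 1ξ₁ / (1ξ₂) = 1.77 → ξ₁ = 1.77 ξ₂.
Substitute: (1·1.77 + 1) ξ₂ = 173.3 → ξ₂ = 62.55 kmol, ξ₁ = 110.7 kmol.
Outlet amounts (n = n₀ + Σ ν·ξ):
  V: 716 − 1(110.7) − 1(62.55) = 542.7
  U: 0 + 1(110.7) = 110.7
  R: 0 + 1(62.55) = 62.55
  P: 0 + 1(62.55) = 62.55

111 kmol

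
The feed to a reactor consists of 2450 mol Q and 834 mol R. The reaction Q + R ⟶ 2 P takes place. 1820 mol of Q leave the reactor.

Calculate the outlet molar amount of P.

For Q: n = n₀ − 1ξ → 1820 = 2450 − 1ξ, giving ξ = 630 mol.
Outlet amounts (n = n₀ + ν ξ):
  Q: 2450 − 1(630) = 1820
  R: 834 − 1(630) = 204
  P: 0 + 2(630) = 1260

1260 mol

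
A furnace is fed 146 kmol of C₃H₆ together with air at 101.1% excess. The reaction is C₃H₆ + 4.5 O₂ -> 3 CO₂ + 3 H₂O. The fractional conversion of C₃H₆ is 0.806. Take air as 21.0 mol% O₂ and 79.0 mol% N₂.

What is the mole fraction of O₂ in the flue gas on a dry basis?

0.129

Stoichiometric O₂ = 4.5 × 146 = 657 kmol; O₂ fed = 657 × 2.011 = 1321 kmol.
N₂ fed = 1321 × 79/21 = 4970 kmol.
Fuel reacted = 0.806 × 146 → ξ = 117.7 kmol.
Outlet (n = n₀ + ν ξ):
  C₃H₆: 146 − 1(117.7) = 28.32
  O₂: 1321 − 4.5(117.7) = 791.7
  N₂: 4970 (inert)
  CO₂: 0 + 3(117.7) = 353
  H₂O: 0 + 3(117.7) = 353
Dry total = 6143 kmol; y_O₂ (dry) = 791.7 / 6143 = 0.1289.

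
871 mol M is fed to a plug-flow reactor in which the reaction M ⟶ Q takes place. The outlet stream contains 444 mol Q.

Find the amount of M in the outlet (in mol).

For Q: n = n₀ + 1ξ → 444 = 0 + 1ξ, giving ξ = 444 mol.
Outlet amounts (n = n₀ + ν ξ):
  M: 871 − 1(444) = 427
  Q: 0 + 1(444) = 444

427 mol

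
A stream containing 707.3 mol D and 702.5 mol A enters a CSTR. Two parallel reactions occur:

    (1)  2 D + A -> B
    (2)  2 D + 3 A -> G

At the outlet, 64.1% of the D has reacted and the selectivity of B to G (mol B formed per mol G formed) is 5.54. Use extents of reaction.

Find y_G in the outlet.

0.0391

Conversion of D: D consumed = 0.641 × 707.3 = 453.4 mol = 2ξ₁ + 2ξ₂.
Selectivity: 1ξ₁ / (1ξ₂) = 5.54 → ξ₁ = 5.54 ξ₂.
Substitute: (2·5.54 + 2) ξ₂ = 453.4 → ξ₂ = 34.66 mol, ξ₁ = 192 mol.
Outlet amounts (n = n₀ + Σ ν·ξ):
  D: 707.3 − 2(192) − 2(34.66) = 253.9
  A: 702.5 − 1(192) − 3(34.66) = 406.5
  B: 0 + 1(192) = 192
  G: 0 + 1(34.66) = 34.66
Total out = 887.1 mol; y_G = 34.66 / 887.1 = 0.03907.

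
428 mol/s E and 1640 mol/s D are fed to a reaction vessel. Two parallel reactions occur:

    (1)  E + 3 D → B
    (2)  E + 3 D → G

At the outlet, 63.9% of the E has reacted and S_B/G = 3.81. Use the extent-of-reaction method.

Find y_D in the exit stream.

0.657

Conversion of E: E consumed = 0.639 × 428 = 273.5 mol/s = 1ξ₁ + 1ξ₂.
Selectivity: 1ξ₁ / (1ξ₂) = 3.81 → ξ₁ = 3.81 ξ₂.
Substitute: (1·3.81 + 1) ξ₂ = 273.5 → ξ₂ = 56.86 mol/s, ξ₁ = 216.6 mol/s.
Outlet amounts (n = n₀ + Σ ν·ξ):
  E: 428 − 1(216.6) − 1(56.86) = 154.5
  D: 1640 − 3(216.6) − 3(56.86) = 819.5
  B: 0 + 1(216.6) = 216.6
  G: 0 + 1(56.86) = 56.86
Total out = 1248 mol/s; y_D = 819.5 / 1248 = 0.6569.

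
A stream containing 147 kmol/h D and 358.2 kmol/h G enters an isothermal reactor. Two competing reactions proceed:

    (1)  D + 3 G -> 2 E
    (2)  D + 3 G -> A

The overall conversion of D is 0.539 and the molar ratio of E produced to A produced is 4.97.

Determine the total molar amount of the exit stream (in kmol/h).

Conversion of D: D consumed = 0.539 × 147 = 79.23 kmol/h = 1ξ₁ + 1ξ₂.
Selectivity: 2ξ₁ / (1ξ₂) = 4.97 → ξ₁ = 2.485 ξ₂.
Substitute: (1·2.485 + 1) ξ₂ = 79.23 → ξ₂ = 22.74 kmol/h, ξ₁ = 56.5 kmol/h.
Outlet amounts (n = n₀ + Σ ν·ξ):
  D: 147 − 1(56.5) − 1(22.74) = 67.77
  G: 358.2 − 3(56.5) − 3(22.74) = 120.5
  E: 0 + 2(56.5) = 113
  A: 0 + 1(22.74) = 22.74
Total out = 67.77 + 120.5 + 113 + 22.74 = 324 kmol/h.

324 kmol/h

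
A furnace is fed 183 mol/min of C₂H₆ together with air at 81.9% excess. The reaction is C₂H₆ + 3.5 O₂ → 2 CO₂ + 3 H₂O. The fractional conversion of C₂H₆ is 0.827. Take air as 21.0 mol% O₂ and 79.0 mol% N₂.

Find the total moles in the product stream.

Stoichiometric O₂ = 3.5 × 183 = 640.5 mol/min; O₂ fed = 640.5 × 1.819 = 1165 mol/min.
N₂ fed = 1165 × 79/21 = 4383 mol/min.
Fuel reacted = 0.827 × 183 → ξ = 151.3 mol/min.
Outlet (n = n₀ + ν ξ):
  C₂H₆: 183 − 1(151.3) = 31.66
  O₂: 1165 − 3.5(151.3) = 635.4
  N₂: 4383 (inert)
  CO₂: 0 + 2(151.3) = 302.7
  H₂O: 0 + 3(151.3) = 454
Total out = 31.66 + 635.4 + 4383 + 302.7 + 454 = 5807 mol/min.

5810 mol/min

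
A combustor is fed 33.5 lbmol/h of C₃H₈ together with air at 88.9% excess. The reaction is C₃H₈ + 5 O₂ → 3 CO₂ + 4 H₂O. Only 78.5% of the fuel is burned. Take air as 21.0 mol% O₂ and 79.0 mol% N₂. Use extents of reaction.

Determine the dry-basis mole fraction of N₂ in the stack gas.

0.815

Stoichiometric O₂ = 5 × 33.5 = 167.5 lbmol/h; O₂ fed = 167.5 × 1.889 = 316.4 lbmol/h.
N₂ fed = 316.4 × 79/21 = 1190 lbmol/h.
Fuel reacted = 0.785 × 33.5 → ξ = 26.3 lbmol/h.
Outlet (n = n₀ + ν ξ):
  C₃H₈: 33.5 − 1(26.3) = 7.203
  O₂: 316.4 − 5(26.3) = 184.9
  N₂: 1190 (inert)
  CO₂: 0 + 3(26.3) = 78.89
  H₂O: 0 + 4(26.3) = 105.2
Dry total = 1461 lbmol/h; y_N₂ (dry) = 1190 / 1461 = 0.8145.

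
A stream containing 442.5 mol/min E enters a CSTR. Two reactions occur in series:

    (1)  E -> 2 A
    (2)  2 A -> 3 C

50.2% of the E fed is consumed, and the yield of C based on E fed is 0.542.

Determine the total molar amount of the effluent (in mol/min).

Conversion of E: E consumed = 1ξ₁ = 0.502 × 442.5 → ξ₁ = 222.1 mol/min.
Yield of C: 3ξ₂ / 442.5 = 0.542 → ξ₂ = 79.95 mol/min.
Outlet amounts (n = n₀ + Σ ν·ξ):
  E: 442.5 − 1(222.1) = 220.4
  A: 0 + 2(222.1) − 2(79.95) = 284.4
  C: 0 + 3(79.95) = 239.8
Total out = 220.4 + 284.4 + 239.8 = 744.6 mol/min.

745 mol/min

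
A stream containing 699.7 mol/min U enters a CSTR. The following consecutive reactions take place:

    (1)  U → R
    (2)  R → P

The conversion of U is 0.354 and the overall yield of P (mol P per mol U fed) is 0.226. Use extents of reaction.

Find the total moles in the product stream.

Conversion of U: U consumed = 1ξ₁ = 0.354 × 699.7 → ξ₁ = 247.7 mol/min.
Yield of P: 1ξ₂ / 699.7 = 0.226 → ξ₂ = 158.1 mol/min.
Outlet amounts (n = n₀ + Σ ν·ξ):
  U: 699.7 − 1(247.7) = 452
  R: 0 + 1(247.7) − 1(158.1) = 89.56
  P: 0 + 1(158.1) = 158.1
Total out = 452 + 89.56 + 158.1 = 699.7 mol/min.

700 mol/min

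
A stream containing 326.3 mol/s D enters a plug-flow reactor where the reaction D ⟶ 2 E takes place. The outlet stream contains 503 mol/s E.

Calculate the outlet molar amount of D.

74.8 mol/s

For E: n = n₀ + 2ξ → 503 = 0 + 2ξ, giving ξ = 251.5 mol/s.
Outlet amounts (n = n₀ + ν ξ):
  D: 326.3 − 1(251.5) = 74.8
  E: 0 + 2(251.5) = 503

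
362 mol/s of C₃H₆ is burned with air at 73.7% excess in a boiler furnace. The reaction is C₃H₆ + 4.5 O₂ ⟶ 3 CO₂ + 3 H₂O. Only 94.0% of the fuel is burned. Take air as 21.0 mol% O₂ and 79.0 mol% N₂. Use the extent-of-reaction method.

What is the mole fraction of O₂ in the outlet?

0.0927

Stoichiometric O₂ = 4.5 × 362 = 1629 mol/s; O₂ fed = 1629 × 1.737 = 2830 mol/s.
N₂ fed = 2830 × 79/21 = 10640 mol/s.
Fuel reacted = 0.94 × 362 → ξ = 340.3 mol/s.
Outlet (n = n₀ + ν ξ):
  C₃H₆: 362 − 1(340.3) = 21.72
  O₂: 2830 − 4.5(340.3) = 1298
  N₂: 10640 (inert)
  CO₂: 0 + 3(340.3) = 1021
  H₂O: 0 + 3(340.3) = 1021
Total out = 14010 mol/s; y_O₂ = 1298 / 14010 = 0.09269.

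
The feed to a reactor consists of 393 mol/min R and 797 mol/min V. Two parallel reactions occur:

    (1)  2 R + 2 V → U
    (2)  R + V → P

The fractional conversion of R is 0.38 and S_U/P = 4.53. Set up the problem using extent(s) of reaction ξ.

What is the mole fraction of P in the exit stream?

0.0153

Conversion of R: R consumed = 0.38 × 393 = 149.3 mol/min = 2ξ₁ + 1ξ₂.
Selectivity: 1ξ₁ / (1ξ₂) = 4.53 → ξ₁ = 4.53 ξ₂.
Substitute: (2·4.53 + 1) ξ₂ = 149.3 → ξ₂ = 14.84 mol/min, ξ₁ = 67.25 mol/min.
Outlet amounts (n = n₀ + Σ ν·ξ):
  R: 393 − 2(67.25) − 1(14.84) = 243.7
  V: 797 − 2(67.25) − 1(14.84) = 647.7
  U: 0 + 1(67.25) = 67.25
  P: 0 + 1(14.84) = 14.84
Total out = 973.4 mol/min; y_P = 14.84 / 973.4 = 0.01525.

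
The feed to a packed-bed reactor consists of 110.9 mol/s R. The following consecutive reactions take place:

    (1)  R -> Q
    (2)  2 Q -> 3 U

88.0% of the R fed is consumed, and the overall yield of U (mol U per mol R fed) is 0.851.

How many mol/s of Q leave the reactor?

34.7 mol/s

Conversion of R: R consumed = 1ξ₁ = 0.88 × 110.9 → ξ₁ = 97.59 mol/s.
Yield of U: 3ξ₂ / 110.9 = 0.851 → ξ₂ = 31.46 mol/s.
Outlet amounts (n = n₀ + Σ ν·ξ):
  R: 110.9 − 1(97.59) = 13.31
  Q: 0 + 1(97.59) − 2(31.46) = 34.67
  U: 0 + 3(31.46) = 94.38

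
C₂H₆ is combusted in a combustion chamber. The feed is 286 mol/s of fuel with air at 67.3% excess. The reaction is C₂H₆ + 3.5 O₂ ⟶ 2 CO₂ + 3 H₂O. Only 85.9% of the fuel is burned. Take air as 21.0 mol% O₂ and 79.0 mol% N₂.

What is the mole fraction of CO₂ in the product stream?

0.0586

Stoichiometric O₂ = 3.5 × 286 = 1001 mol/s; O₂ fed = 1001 × 1.673 = 1675 mol/s.
N₂ fed = 1675 × 79/21 = 6300 mol/s.
Fuel reacted = 0.859 × 286 → ξ = 245.7 mol/s.
Outlet (n = n₀ + ν ξ):
  C₂H₆: 286 − 1(245.7) = 40.33
  O₂: 1675 − 3.5(245.7) = 814.8
  N₂: 6300 (inert)
  CO₂: 0 + 2(245.7) = 491.3
  H₂O: 0 + 3(245.7) = 737
Total out = 8383 mol/s; y_CO₂ = 491.3 / 8383 = 0.05861.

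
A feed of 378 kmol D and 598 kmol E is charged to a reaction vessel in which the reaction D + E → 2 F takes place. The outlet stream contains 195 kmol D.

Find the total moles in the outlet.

For D: n = n₀ − 1ξ → 195 = 378 − 1ξ, giving ξ = 183 kmol.
Outlet amounts (n = n₀ + ν ξ):
  D: 378 − 1(183) = 195
  E: 598 − 1(183) = 415
  F: 0 + 2(183) = 366
Total out = 195 + 415 + 366 = 976 kmol.

976 kmol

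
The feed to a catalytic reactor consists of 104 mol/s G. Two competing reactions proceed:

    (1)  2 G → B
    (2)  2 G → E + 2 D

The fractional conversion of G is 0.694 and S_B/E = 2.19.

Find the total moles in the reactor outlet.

90.5 mol/s

Conversion of G: G consumed = 0.694 × 104 = 72.18 mol/s = 2ξ₁ + 2ξ₂.
Selectivity: 1ξ₁ / (1ξ₂) = 2.19 → ξ₁ = 2.19 ξ₂.
Substitute: (2·2.19 + 2) ξ₂ = 72.18 → ξ₂ = 11.31 mol/s, ξ₁ = 24.78 mol/s.
Outlet amounts (n = n₀ + Σ ν·ξ):
  G: 104 − 2(24.78) − 2(11.31) = 31.82
  B: 0 + 1(24.78) = 24.78
  E: 0 + 1(11.31) = 11.31
  D: 0 + 2(11.31) = 22.63
Total out = 31.82 + 24.78 + 11.31 + 22.63 = 90.54 mol/s.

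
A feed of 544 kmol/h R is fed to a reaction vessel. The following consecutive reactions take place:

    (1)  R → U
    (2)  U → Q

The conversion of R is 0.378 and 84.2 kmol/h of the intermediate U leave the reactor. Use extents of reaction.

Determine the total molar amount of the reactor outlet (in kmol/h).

544 kmol/h

Conversion of R: R consumed = 1ξ₁ = 0.378 × 544 → ξ₁ = 205.6 kmol/h.
U balance: n_U = 0 + 1ξ₁ − 1ξ₂ = 84.2 → ξ₂ = (1·205.6 − 84.2)/1 = 121.4 kmol/h.
Outlet amounts (n = n₀ + Σ ν·ξ):
  R: 544 − 1(205.6) = 338.4
  U: 0 + 1(205.6) − 1(121.4) = 84.2
  Q: 0 + 1(121.4) = 121.4
Total out = 338.4 + 84.2 + 121.4 = 544 kmol/h.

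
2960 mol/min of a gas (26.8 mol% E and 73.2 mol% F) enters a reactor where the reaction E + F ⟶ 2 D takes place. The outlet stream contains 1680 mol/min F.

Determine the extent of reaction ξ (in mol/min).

ξ = 487 mol/min

For F: n = n₀ − 1ξ → 1680 = 2167 − 1ξ, giving ξ = 486.7 mol/min.
Outlet amounts (n = n₀ + ν ξ):
  E: 793.3 − 1(486.7) = 306.6
  F: 2167 − 1(486.7) = 1680
  D: 0 + 2(486.7) = 973.4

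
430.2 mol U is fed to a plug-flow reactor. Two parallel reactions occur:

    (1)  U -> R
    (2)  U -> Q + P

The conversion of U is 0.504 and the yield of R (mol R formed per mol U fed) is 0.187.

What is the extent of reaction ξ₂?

ξ₂ = 136 mol

Yield of R: 1ξ₁ / 430.2 = 0.187 → ξ₁ = 80.45 mol.
Conversion of U: 1ξ₁ + 1ξ₂ = 0.504 × 430.2 = 216.8 → ξ₂ = 136.4 mol.
Outlet amounts (n = n₀ + Σ ν·ξ):
  U: 430.2 − 1(80.45) − 1(136.4) = 213.4
  R: 0 + 1(80.45) = 80.45
  Q: 0 + 1(136.4) = 136.4
  P: 0 + 1(136.4) = 136.4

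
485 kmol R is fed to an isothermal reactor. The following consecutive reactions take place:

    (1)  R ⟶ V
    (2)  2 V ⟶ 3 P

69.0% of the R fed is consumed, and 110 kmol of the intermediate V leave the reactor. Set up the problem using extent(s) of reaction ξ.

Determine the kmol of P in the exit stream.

337 kmol

Conversion of R: R consumed = 1ξ₁ = 0.69 × 485 → ξ₁ = 334.6 kmol.
V balance: n_V = 0 + 1ξ₁ − 2ξ₂ = 110 → ξ₂ = (1·334.6 − 110)/2 = 112.3 kmol.
Outlet amounts (n = n₀ + Σ ν·ξ):
  R: 485 − 1(334.6) = 150.4
  V: 0 + 1(334.6) − 2(112.3) = 110
  P: 0 + 3(112.3) = 337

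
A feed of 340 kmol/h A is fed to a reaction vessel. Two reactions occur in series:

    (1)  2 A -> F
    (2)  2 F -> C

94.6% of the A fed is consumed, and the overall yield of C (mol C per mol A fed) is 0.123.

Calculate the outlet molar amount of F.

77.2 kmol/h

Conversion of A: A consumed = 2ξ₁ = 0.946 × 340 → ξ₁ = 160.8 kmol/h.
Yield of C: 1ξ₂ / 340 = 0.123 → ξ₂ = 41.82 kmol/h.
Outlet amounts (n = n₀ + Σ ν·ξ):
  A: 340 − 2(160.8) = 18.36
  F: 0 + 1(160.8) − 2(41.82) = 77.18
  C: 0 + 1(41.82) = 41.82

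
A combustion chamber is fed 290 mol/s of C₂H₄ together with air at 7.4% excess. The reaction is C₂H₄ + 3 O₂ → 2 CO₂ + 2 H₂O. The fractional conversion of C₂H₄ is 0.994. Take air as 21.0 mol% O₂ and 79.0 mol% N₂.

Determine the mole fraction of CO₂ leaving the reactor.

0.122

Stoichiometric O₂ = 3 × 290 = 870 mol/s; O₂ fed = 870 × 1.074 = 934.4 mol/s.
N₂ fed = 934.4 × 79/21 = 3515 mol/s.
Fuel reacted = 0.994 × 290 → ξ = 288.3 mol/s.
Outlet (n = n₀ + ν ξ):
  C₂H₄: 290 − 1(288.3) = 1.74
  O₂: 934.4 − 3(288.3) = 69.6
  N₂: 3515 (inert)
  CO₂: 0 + 2(288.3) = 576.5
  H₂O: 0 + 2(288.3) = 576.5
Total out = 4739 mol/s; y_CO₂ = 576.5 / 4739 = 0.1216.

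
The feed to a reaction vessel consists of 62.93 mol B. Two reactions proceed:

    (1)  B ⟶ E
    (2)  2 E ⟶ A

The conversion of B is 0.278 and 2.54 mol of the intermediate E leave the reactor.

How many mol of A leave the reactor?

7.48 mol

Conversion of B: B consumed = 1ξ₁ = 0.278 × 62.93 → ξ₁ = 17.49 mol.
E balance: n_E = 0 + 1ξ₁ − 2ξ₂ = 2.54 → ξ₂ = (1·17.49 − 2.54)/2 = 7.477 mol.
Outlet amounts (n = n₀ + Σ ν·ξ):
  B: 62.93 − 1(17.49) = 45.44
  E: 0 + 1(17.49) − 2(7.477) = 2.54
  A: 0 + 1(7.477) = 7.477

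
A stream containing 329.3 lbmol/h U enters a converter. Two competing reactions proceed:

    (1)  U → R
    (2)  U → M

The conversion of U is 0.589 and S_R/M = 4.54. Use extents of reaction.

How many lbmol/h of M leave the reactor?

Conversion of U: U consumed = 0.589 × 329.3 = 194 lbmol/h = 1ξ₁ + 1ξ₂.
Selectivity: 1ξ₁ / (1ξ₂) = 4.54 → ξ₁ = 4.54 ξ₂.
Substitute: (1·4.54 + 1) ξ₂ = 194 → ξ₂ = 35.01 lbmol/h, ξ₁ = 158.9 lbmol/h.
Outlet amounts (n = n₀ + Σ ν·ξ):
  U: 329.3 − 1(158.9) − 1(35.01) = 135.3
  R: 0 + 1(158.9) = 158.9
  M: 0 + 1(35.01) = 35.01

35 lbmol/h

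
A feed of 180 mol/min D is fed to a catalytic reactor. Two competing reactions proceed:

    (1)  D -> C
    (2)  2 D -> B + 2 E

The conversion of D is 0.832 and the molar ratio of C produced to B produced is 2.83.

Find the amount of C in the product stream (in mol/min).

Conversion of D: D consumed = 0.832 × 180 = 149.8 mol/min = 1ξ₁ + 2ξ₂.
Selectivity: 1ξ₁ / (1ξ₂) = 2.83 → ξ₁ = 2.83 ξ₂.
Substitute: (1·2.83 + 2) ξ₂ = 149.8 → ξ₂ = 31.01 mol/min, ξ₁ = 87.75 mol/min.
Outlet amounts (n = n₀ + Σ ν·ξ):
  D: 180 − 1(87.75) − 2(31.01) = 30.24
  C: 0 + 1(87.75) = 87.75
  B: 0 + 1(31.01) = 31.01
  E: 0 + 2(31.01) = 62.01

87.7 mol/min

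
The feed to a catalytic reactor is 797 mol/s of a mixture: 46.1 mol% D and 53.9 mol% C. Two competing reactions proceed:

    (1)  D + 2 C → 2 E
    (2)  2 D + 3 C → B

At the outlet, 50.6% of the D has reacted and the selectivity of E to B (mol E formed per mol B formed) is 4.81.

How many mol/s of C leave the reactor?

100 mol/s

Conversion of D: D consumed = 0.506 × 367.4 = 185.9 mol/s = 1ξ₁ + 2ξ₂.
Selectivity: 2ξ₁ / (1ξ₂) = 4.81 → ξ₁ = 2.405 ξ₂.
Substitute: (1·2.405 + 2) ξ₂ = 185.9 → ξ₂ = 42.2 mol/s, ξ₁ = 101.5 mol/s.
Outlet amounts (n = n₀ + Σ ν·ξ):
  D: 367.4 − 1(101.5) − 2(42.2) = 181.5
  C: 429.6 − 2(101.5) − 3(42.2) = 99.96
  E: 0 + 2(101.5) = 203
  B: 0 + 1(42.2) = 42.2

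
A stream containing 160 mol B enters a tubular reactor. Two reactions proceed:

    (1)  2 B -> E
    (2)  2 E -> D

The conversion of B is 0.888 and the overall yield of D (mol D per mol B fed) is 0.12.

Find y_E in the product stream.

Conversion of B: B consumed = 2ξ₁ = 0.888 × 160 → ξ₁ = 71.04 mol.
Yield of D: 1ξ₂ / 160 = 0.12 → ξ₂ = 19.2 mol.
Outlet amounts (n = n₀ + Σ ν·ξ):
  B: 160 − 2(71.04) = 17.92
  E: 0 + 1(71.04) − 2(19.2) = 32.64
  D: 0 + 1(19.2) = 19.2
Total out = 69.76 mol; y_E = 32.64 / 69.76 = 0.4679.

0.468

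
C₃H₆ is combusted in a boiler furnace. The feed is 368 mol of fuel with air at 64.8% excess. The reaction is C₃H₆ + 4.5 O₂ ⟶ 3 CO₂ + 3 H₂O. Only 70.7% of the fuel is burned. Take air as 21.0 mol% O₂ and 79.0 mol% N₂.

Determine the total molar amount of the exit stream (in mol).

13500 mol

Stoichiometric O₂ = 4.5 × 368 = 1656 mol; O₂ fed = 1656 × 1.648 = 2729 mol.
N₂ fed = 2729 × 79/21 = 10270 mol.
Fuel reacted = 0.707 × 368 → ξ = 260.2 mol.
Outlet (n = n₀ + ν ξ):
  C₃H₆: 368 − 1(260.2) = 107.8
  O₂: 2729 − 4.5(260.2) = 1558
  N₂: 10270 (inert)
  CO₂: 0 + 3(260.2) = 780.5
  H₂O: 0 + 3(260.2) = 780.5
Total out = 107.8 + 1558 + 10270 + 780.5 + 780.5 = 13490 mol.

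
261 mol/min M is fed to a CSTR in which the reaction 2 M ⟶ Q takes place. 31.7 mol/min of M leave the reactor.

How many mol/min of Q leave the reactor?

115 mol/min

For M: n = n₀ − 2ξ → 31.7 = 261 − 2ξ, giving ξ = 114.7 mol/min.
Outlet amounts (n = n₀ + ν ξ):
  M: 261 − 2(114.7) = 31.7
  Q: 0 + 1(114.7) = 114.7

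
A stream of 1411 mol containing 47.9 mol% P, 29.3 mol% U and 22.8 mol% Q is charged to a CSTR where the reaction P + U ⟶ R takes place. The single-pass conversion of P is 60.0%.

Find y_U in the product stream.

0.00786

P reacted = 0.6 × 675.9 = 405.5 mol; ν_P = −1, so ξ = 405.5/1 = 405.5 mol.
Outlet amounts (n = n₀ + ν ξ):
  P: 675.9 − 1(405.5) = 270.3
  U: 413.4 − 1(405.5) = 7.902
  R: 0 + 1(405.5) = 405.5
  Q: 321.7 (inert)
Total out = 1005 mol; y_U = 7.902 / 1005 = 0.007859.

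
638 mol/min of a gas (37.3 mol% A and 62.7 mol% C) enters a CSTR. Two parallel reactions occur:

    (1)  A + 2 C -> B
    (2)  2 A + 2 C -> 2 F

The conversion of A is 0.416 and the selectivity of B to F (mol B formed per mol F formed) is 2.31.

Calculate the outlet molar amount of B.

69.1 mol/min

Conversion of A: A consumed = 0.416 × 238 = 99 mol/min = 1ξ₁ + 2ξ₂.
Selectivity: 1ξ₁ / (2ξ₂) = 2.31 → ξ₁ = 4.62 ξ₂.
Substitute: (1·4.62 + 2) ξ₂ = 99 → ξ₂ = 14.95 mol/min, ξ₁ = 69.09 mol/min.
Outlet amounts (n = n₀ + Σ ν·ξ):
  A: 238 − 1(69.09) − 2(14.95) = 139
  C: 400 − 2(69.09) − 2(14.95) = 231.9
  B: 0 + 1(69.09) = 69.09
  F: 0 + 2(14.95) = 29.91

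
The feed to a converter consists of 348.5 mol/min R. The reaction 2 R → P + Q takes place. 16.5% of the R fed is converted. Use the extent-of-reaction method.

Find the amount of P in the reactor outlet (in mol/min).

R reacted = 0.165 × 348.5 = 57.5 mol/min; ν_R = −2, so ξ = 57.5/2 = 28.75 mol/min.
Outlet amounts (n = n₀ + ν ξ):
  R: 348.5 − 2(28.75) = 291
  P: 0 + 1(28.75) = 28.75
  Q: 0 + 1(28.75) = 28.75

28.8 mol/min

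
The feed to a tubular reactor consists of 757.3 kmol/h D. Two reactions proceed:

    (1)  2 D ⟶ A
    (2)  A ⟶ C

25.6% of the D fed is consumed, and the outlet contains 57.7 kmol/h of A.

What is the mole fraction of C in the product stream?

Conversion of D: D consumed = 2ξ₁ = 0.256 × 757.3 → ξ₁ = 96.93 kmol/h.
A balance: n_A = 0 + 1ξ₁ − 1ξ₂ = 57.7 → ξ₂ = (1·96.93 − 57.7)/1 = 39.23 kmol/h.
Outlet amounts (n = n₀ + Σ ν·ξ):
  D: 757.3 − 2(96.93) = 563.4
  A: 0 + 1(96.93) − 1(39.23) = 57.7
  C: 0 + 1(39.23) = 39.23
Total out = 660.4 kmol/h; y_C = 39.23 / 660.4 = 0.05941.

0.0594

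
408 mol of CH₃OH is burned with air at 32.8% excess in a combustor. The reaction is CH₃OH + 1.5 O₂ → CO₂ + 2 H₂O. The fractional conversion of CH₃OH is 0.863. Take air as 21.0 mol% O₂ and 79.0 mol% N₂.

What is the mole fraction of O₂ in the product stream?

Stoichiometric O₂ = 1.5 × 408 = 612 mol; O₂ fed = 612 × 1.328 = 812.7 mol.
N₂ fed = 812.7 × 79/21 = 3057 mol.
Fuel reacted = 0.863 × 408 → ξ = 352.1 mol.
Outlet (n = n₀ + ν ξ):
  CH₃OH: 408 − 1(352.1) = 55.9
  O₂: 812.7 − 1.5(352.1) = 284.6
  N₂: 3057 (inert)
  CO₂: 0 + 1(352.1) = 352.1
  H₂O: 0 + 2(352.1) = 704.2
Total out = 4454 mol; y_O₂ = 284.6 / 4454 = 0.06389.

0.0639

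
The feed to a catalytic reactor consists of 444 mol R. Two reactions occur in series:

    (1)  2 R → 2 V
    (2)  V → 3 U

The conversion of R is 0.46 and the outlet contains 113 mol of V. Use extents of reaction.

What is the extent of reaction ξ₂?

Conversion of R: R consumed = 2ξ₁ = 0.46 × 444 → ξ₁ = 102.1 mol.
V balance: n_V = 0 + 2ξ₁ − 1ξ₂ = 113 → ξ₂ = (2·102.1 − 113)/1 = 91.24 mol.
Outlet amounts (n = n₀ + Σ ν·ξ):
  R: 444 − 2(102.1) = 239.8
  V: 0 + 2(102.1) − 1(91.24) = 113
  U: 0 + 3(91.24) = 273.7

ξ₂ = 91.2 mol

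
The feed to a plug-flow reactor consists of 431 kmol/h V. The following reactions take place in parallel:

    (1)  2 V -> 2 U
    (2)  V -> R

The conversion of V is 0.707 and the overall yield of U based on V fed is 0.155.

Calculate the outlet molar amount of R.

Yield of U: 2ξ₁ / 431 = 0.155 → ξ₁ = 33.4 kmol/h.
Conversion of V: 2ξ₁ + 1ξ₂ = 0.707 × 431 = 304.7 → ξ₂ = 237.9 kmol/h.
Outlet amounts (n = n₀ + Σ ν·ξ):
  V: 431 − 2(33.4) − 1(237.9) = 126.3
  U: 0 + 2(33.4) = 66.8
  R: 0 + 1(237.9) = 237.9

238 kmol/h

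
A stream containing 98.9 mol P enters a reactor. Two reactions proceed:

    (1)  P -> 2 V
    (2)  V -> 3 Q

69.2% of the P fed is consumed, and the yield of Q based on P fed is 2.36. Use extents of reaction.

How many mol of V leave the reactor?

Conversion of P: P consumed = 1ξ₁ = 0.692 × 98.9 → ξ₁ = 68.44 mol.
Yield of Q: 3ξ₂ / 98.9 = 2.36 → ξ₂ = 77.8 mol.
Outlet amounts (n = n₀ + Σ ν·ξ):
  P: 98.9 − 1(68.44) = 30.46
  V: 0 + 2(68.44) − 1(77.8) = 59.08
  Q: 0 + 3(77.8) = 233.4

59.1 mol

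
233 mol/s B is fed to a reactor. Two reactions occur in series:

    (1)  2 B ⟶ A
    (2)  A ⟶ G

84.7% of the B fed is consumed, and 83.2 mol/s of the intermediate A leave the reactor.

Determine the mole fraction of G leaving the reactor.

0.115

Conversion of B: B consumed = 2ξ₁ = 0.847 × 233 → ξ₁ = 98.68 mol/s.
A balance: n_A = 0 + 1ξ₁ − 1ξ₂ = 83.2 → ξ₂ = (1·98.68 − 83.2)/1 = 15.48 mol/s.
Outlet amounts (n = n₀ + Σ ν·ξ):
  B: 233 − 2(98.68) = 35.65
  A: 0 + 1(98.68) − 1(15.48) = 83.2
  G: 0 + 1(15.48) = 15.48
Total out = 134.3 mol/s; y_G = 15.48 / 134.3 = 0.1152.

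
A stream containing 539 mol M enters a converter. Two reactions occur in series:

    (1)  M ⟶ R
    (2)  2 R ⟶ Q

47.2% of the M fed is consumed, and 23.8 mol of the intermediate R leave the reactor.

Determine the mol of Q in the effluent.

115 mol

Conversion of M: M consumed = 1ξ₁ = 0.472 × 539 → ξ₁ = 254.4 mol.
R balance: n_R = 0 + 1ξ₁ − 2ξ₂ = 23.8 → ξ₂ = (1·254.4 − 23.8)/2 = 115.3 mol.
Outlet amounts (n = n₀ + Σ ν·ξ):
  M: 539 − 1(254.4) = 284.6
  R: 0 + 1(254.4) − 2(115.3) = 23.8
  Q: 0 + 1(115.3) = 115.3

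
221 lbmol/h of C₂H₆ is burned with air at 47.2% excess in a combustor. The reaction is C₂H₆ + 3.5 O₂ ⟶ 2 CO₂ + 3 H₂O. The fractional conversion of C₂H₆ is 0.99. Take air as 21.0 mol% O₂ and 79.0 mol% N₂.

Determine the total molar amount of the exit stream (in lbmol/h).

5750 lbmol/h

Stoichiometric O₂ = 3.5 × 221 = 773.5 lbmol/h; O₂ fed = 773.5 × 1.472 = 1139 lbmol/h.
N₂ fed = 1139 × 79/21 = 4283 lbmol/h.
Fuel reacted = 0.99 × 221 → ξ = 218.8 lbmol/h.
Outlet (n = n₀ + ν ξ):
  C₂H₆: 221 − 1(218.8) = 2.21
  O₂: 1139 − 3.5(218.8) = 372.8
  N₂: 4283 (inert)
  CO₂: 0 + 2(218.8) = 437.6
  H₂O: 0 + 3(218.8) = 656.4
Total out = 2.21 + 372.8 + 4283 + 437.6 + 656.4 = 5752 lbmol/h.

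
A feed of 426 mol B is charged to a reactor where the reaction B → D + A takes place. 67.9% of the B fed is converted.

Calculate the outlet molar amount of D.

289 mol

B reacted = 0.679 × 426 = 289.3 mol; ν_B = −1, so ξ = 289.3/1 = 289.3 mol.
Outlet amounts (n = n₀ + ν ξ):
  B: 426 − 1(289.3) = 136.7
  D: 0 + 1(289.3) = 289.3
  A: 0 + 1(289.3) = 289.3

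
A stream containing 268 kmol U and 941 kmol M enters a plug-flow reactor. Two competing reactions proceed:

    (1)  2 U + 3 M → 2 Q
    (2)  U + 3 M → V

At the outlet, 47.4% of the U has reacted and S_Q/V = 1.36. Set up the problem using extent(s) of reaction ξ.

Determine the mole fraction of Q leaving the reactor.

Conversion of U: U consumed = 0.474 × 268 = 127 kmol = 2ξ₁ + 1ξ₂.
Selectivity: 2ξ₁ / (1ξ₂) = 1.36 → ξ₁ = 0.68 ξ₂.
Substitute: (2·0.68 + 1) ξ₂ = 127 → ξ₂ = 53.83 kmol, ξ₁ = 36.6 kmol.
Outlet amounts (n = n₀ + Σ ν·ξ):
  U: 268 − 2(36.6) − 1(53.83) = 141
  M: 941 − 3(36.6) − 3(53.83) = 669.7
  Q: 0 + 2(36.6) = 73.2
  V: 0 + 1(53.83) = 53.83
Total out = 937.7 kmol; y_Q = 73.2 / 937.7 = 0.07807.

0.0781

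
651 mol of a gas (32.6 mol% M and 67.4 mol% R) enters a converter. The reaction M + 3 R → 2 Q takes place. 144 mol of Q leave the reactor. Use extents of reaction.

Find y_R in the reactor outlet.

For Q: n = n₀ + 2ξ → 144 = 0 + 2ξ, giving ξ = 72 mol.
Outlet amounts (n = n₀ + ν ξ):
  M: 212.2 − 1(72) = 140.2
  R: 438.8 − 3(72) = 222.8
  Q: 0 + 2(72) = 144
Total out = 507 mol; y_R = 222.8 / 507 = 0.4394.

0.439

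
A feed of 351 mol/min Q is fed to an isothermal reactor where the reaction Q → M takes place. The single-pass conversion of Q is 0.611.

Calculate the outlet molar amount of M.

214 mol/min

Q reacted = 0.611 × 351 = 214.5 mol/min; ν_Q = −1, so ξ = 214.5/1 = 214.5 mol/min.
Outlet amounts (n = n₀ + ν ξ):
  Q: 351 − 1(214.5) = 136.5
  M: 0 + 1(214.5) = 214.5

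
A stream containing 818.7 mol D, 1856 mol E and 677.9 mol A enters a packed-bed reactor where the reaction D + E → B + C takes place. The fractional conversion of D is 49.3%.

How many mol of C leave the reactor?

404 mol

D reacted = 0.493 × 818.7 = 403.6 mol; ν_D = −1, so ξ = 403.6/1 = 403.6 mol.
Outlet amounts (n = n₀ + ν ξ):
  D: 818.7 − 1(403.6) = 415.1
  E: 1856 − 1(403.6) = 1452
  B: 0 + 1(403.6) = 403.6
  C: 0 + 1(403.6) = 403.6
  A: 677.9 (inert)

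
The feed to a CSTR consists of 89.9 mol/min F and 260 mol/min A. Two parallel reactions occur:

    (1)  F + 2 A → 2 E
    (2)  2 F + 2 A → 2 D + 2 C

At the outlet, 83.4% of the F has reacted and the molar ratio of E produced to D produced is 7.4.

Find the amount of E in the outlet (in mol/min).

118 mol/min

Conversion of F: F consumed = 0.834 × 89.9 = 74.98 mol/min = 1ξ₁ + 2ξ₂.
Selectivity: 2ξ₁ / (2ξ₂) = 7.4 → ξ₁ = 7.4 ξ₂.
Substitute: (1·7.4 + 2) ξ₂ = 74.98 → ξ₂ = 7.976 mol/min, ξ₁ = 59.02 mol/min.
Outlet amounts (n = n₀ + Σ ν·ξ):
  F: 89.9 − 1(59.02) − 2(7.976) = 14.92
  A: 260 − 2(59.02) − 2(7.976) = 126
  E: 0 + 2(59.02) = 118
  D: 0 + 2(7.976) = 15.95
  C: 0 + 2(7.976) = 15.95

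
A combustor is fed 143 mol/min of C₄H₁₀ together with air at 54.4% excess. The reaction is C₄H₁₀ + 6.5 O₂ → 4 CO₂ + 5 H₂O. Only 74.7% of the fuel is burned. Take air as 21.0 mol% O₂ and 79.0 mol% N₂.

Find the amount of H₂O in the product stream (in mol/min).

Stoichiometric O₂ = 6.5 × 143 = 929.5 mol/min; O₂ fed = 929.5 × 1.544 = 1435 mol/min.
N₂ fed = 1435 × 79/21 = 5399 mol/min.
Fuel reacted = 0.747 × 143 → ξ = 106.8 mol/min.
Outlet (n = n₀ + ν ξ):
  C₄H₁₀: 143 − 1(106.8) = 36.18
  O₂: 1435 − 6.5(106.8) = 740.8
  N₂: 5399 (inert)
  CO₂: 0 + 4(106.8) = 427.3
  H₂O: 0 + 5(106.8) = 534.1

534 mol/min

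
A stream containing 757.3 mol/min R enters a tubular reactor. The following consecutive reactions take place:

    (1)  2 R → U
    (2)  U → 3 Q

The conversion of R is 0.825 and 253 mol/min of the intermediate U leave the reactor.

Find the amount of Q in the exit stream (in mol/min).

178 mol/min

Conversion of R: R consumed = 2ξ₁ = 0.825 × 757.3 → ξ₁ = 312.4 mol/min.
U balance: n_U = 0 + 1ξ₁ − 1ξ₂ = 253 → ξ₂ = (1·312.4 − 253)/1 = 59.39 mol/min.
Outlet amounts (n = n₀ + Σ ν·ξ):
  R: 757.3 − 2(312.4) = 132.5
  U: 0 + 1(312.4) − 1(59.39) = 253
  Q: 0 + 3(59.39) = 178.2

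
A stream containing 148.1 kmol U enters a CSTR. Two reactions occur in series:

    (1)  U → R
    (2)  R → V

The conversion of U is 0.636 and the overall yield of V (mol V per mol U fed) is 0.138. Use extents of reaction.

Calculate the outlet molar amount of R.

73.8 kmol

Conversion of U: U consumed = 1ξ₁ = 0.636 × 148.1 → ξ₁ = 94.19 kmol.
Yield of V: 1ξ₂ / 148.1 = 0.138 → ξ₂ = 20.44 kmol.
Outlet amounts (n = n₀ + Σ ν·ξ):
  U: 148.1 − 1(94.19) = 53.91
  R: 0 + 1(94.19) − 1(20.44) = 73.75
  V: 0 + 1(20.44) = 20.44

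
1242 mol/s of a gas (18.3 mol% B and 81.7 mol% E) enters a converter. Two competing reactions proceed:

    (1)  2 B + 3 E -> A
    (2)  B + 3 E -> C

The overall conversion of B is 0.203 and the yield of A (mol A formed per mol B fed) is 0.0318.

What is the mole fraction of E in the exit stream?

Yield of A: 1ξ₁ / 227.3 = 0.0318 → ξ₁ = 7.228 mol/s.
Conversion of B: 2ξ₁ + 1ξ₂ = 0.203 × 227.3 = 46.14 → ξ₂ = 31.68 mol/s.
Outlet amounts (n = n₀ + Σ ν·ξ):
  B: 227.3 − 2(7.228) − 1(31.68) = 181.1
  E: 1015 − 3(7.228) − 3(31.68) = 898
  A: 0 + 1(7.228) = 7.228
  C: 0 + 1(31.68) = 31.68
Total out = 1118 mol/s; y_E = 898 / 1118 = 0.8032.

0.803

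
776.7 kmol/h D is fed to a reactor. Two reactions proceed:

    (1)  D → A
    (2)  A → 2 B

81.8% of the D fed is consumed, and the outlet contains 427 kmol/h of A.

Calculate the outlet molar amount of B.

Conversion of D: D consumed = 1ξ₁ = 0.818 × 776.7 → ξ₁ = 635.3 kmol/h.
A balance: n_A = 0 + 1ξ₁ − 1ξ₂ = 427 → ξ₂ = (1·635.3 − 427)/1 = 208.3 kmol/h.
Outlet amounts (n = n₀ + Σ ν·ξ):
  D: 776.7 − 1(635.3) = 141.4
  A: 0 + 1(635.3) − 1(208.3) = 427
  B: 0 + 2(208.3) = 416.7

417 kmol/h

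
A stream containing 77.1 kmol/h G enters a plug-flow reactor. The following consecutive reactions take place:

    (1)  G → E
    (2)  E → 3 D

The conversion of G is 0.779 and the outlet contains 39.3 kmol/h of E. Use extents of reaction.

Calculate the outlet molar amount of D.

62.3 kmol/h

Conversion of G: G consumed = 1ξ₁ = 0.779 × 77.1 → ξ₁ = 60.06 kmol/h.
E balance: n_E = 0 + 1ξ₁ − 1ξ₂ = 39.3 → ξ₂ = (1·60.06 − 39.3)/1 = 20.76 kmol/h.
Outlet amounts (n = n₀ + Σ ν·ξ):
  G: 77.1 − 1(60.06) = 17.04
  E: 0 + 1(60.06) − 1(20.76) = 39.3
  D: 0 + 3(20.76) = 62.28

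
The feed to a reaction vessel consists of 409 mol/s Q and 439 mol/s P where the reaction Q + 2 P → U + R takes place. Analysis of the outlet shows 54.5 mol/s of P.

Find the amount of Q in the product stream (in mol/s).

217 mol/s

For P: n = n₀ − 2ξ → 54.5 = 439 − 2ξ, giving ξ = 192.2 mol/s.
Outlet amounts (n = n₀ + ν ξ):
  Q: 409 − 1(192.2) = 216.8
  P: 439 − 2(192.2) = 54.5
  U: 0 + 1(192.2) = 192.2
  R: 0 + 1(192.2) = 192.2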